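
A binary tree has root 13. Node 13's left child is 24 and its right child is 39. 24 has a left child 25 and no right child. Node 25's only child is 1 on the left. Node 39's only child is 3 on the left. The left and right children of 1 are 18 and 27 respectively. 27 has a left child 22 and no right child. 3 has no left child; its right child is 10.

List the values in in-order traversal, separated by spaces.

In-order visits the left subtree, then the node, then the right subtree.
At 13: go left to 24.
  At 24: go left to 25.
    At 25: go left to 1.
      At 1: go left to 18.
        18 is a leaf — visit 18.
      Visit 1.
      At 1: go right to 27.
        At 27: go left to 22.
          22 is a leaf — visit 22.
        Visit 27.
        At 27: no right child.
    Visit 25.
    At 25: no right child.
  Visit 24.
  At 24: no right child.
Visit 13.
At 13: go right to 39.
  At 39: go left to 3.
    At 3: no left child.
    Visit 3.
    At 3: go right to 10.
      10 is a leaf — visit 10.
  Visit 39.
  At 39: no right child.

18 1 22 27 25 24 13 3 10 39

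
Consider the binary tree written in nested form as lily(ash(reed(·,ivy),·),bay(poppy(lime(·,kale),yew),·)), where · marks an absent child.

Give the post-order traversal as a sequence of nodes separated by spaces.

Post-order visits the left subtree, then the right subtree, then the node.
At lily: go left to ash.
  At ash: go left to reed.
    At reed: no left child.
    At reed: go right to ivy.
      ivy is a leaf — visit ivy.
    Visit reed.
  At ash: no right child.
  Visit ash.
At lily: go right to bay.
  At bay: go left to poppy.
    At poppy: go left to lime.
      At lime: no left child.
      At lime: go right to kale.
        kale is a leaf — visit kale.
      Visit lime.
    At poppy: go right to yew.
      yew is a leaf — visit yew.
    Visit poppy.
  At bay: no right child.
  Visit bay.
Visit lily.

ivy reed ash kale lime yew poppy bay lily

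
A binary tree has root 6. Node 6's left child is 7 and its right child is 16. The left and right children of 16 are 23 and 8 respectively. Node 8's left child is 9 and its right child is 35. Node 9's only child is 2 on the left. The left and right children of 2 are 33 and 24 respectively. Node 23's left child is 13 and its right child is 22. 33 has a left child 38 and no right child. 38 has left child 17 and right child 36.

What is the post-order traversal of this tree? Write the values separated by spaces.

Post-order visits the left subtree, then the right subtree, then the node.
At 6: go left to 7.
  7 is a leaf — visit 7.
At 6: go right to 16.
  At 16: go left to 23.
    At 23: go left to 13.
      13 is a leaf — visit 13.
    At 23: go right to 22.
      22 is a leaf — visit 22.
    Visit 23.
  At 16: go right to 8.
    At 8: go left to 9.
      At 9: go left to 2.
        At 2: go left to 33.
          At 33: go left to 38.
            At 38: go left to 17.
              17 is a leaf — visit 17.
            At 38: go right to 36.
              36 is a leaf — visit 36.
            Visit 38.
          At 33: no right child.
          Visit 33.
        At 2: go right to 24.
          24 is a leaf — visit 24.
        Visit 2.
      At 9: no right child.
      Visit 9.
    At 8: go right to 35.
      35 is a leaf — visit 35.
    Visit 8.
  Visit 16.
Visit 6.

7 13 22 23 17 36 38 33 24 2 9 35 8 16 6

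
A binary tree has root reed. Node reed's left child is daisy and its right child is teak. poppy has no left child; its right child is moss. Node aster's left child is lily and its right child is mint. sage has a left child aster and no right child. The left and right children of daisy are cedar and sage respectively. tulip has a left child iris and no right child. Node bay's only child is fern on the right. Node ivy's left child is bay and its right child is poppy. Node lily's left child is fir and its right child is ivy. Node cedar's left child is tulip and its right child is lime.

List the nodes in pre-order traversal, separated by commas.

reed, daisy, cedar, tulip, iris, lime, sage, aster, lily, fir, ivy, bay, fern, poppy, moss, mint, teak

Pre-order visits the node, then its left subtree, then its right subtree.
Visit reed.
At reed: go left to daisy.
  Visit daisy.
  At daisy: go left to cedar.
    Visit cedar.
    At cedar: go left to tulip.
      Visit tulip.
      At tulip: go left to iris.
        iris is a leaf — visit iris.
      At tulip: no right child.
    At cedar: go right to lime.
      lime is a leaf — visit lime.
  At daisy: go right to sage.
    Visit sage.
    At sage: go left to aster.
      Visit aster.
      At aster: go left to lily.
        Visit lily.
        At lily: go left to fir.
          fir is a leaf — visit fir.
        At lily: go right to ivy.
          Visit ivy.
          At ivy: go left to bay.
            Visit bay.
            At bay: no left child.
            At bay: go right to fern.
              fern is a leaf — visit fern.
          At ivy: go right to poppy.
            Visit poppy.
            At poppy: no left child.
            At poppy: go right to moss.
              moss is a leaf — visit moss.
      At aster: go right to mint.
        mint is a leaf — visit mint.
    At sage: no right child.
At reed: go right to teak.
  teak is a leaf — visit teak.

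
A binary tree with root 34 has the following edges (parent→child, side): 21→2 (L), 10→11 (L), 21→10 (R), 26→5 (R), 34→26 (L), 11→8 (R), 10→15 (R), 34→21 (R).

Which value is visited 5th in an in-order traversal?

21

In-order visits the left subtree, then the node, then the right subtree.
At 34: go left to 26.
  At 26: no left child.
  Visit 26.
  At 26: go right to 5.
    5 is a leaf — visit 5.
Visit 34.
At 34: go right to 21.
  At 21: go left to 2.
    2 is a leaf — visit 2.
  Visit 21.
  At 21: go right to 10.
    At 10: go left to 11.
      At 11: no left child.
      Visit 11.
      At 11: go right to 8.
        8 is a leaf — visit 8.
    Visit 10.
    At 10: go right to 15.
      15 is a leaf — visit 15.
Full in-order sequence: 26, 5, 34, 2, 21, 11, 8, 10, 15.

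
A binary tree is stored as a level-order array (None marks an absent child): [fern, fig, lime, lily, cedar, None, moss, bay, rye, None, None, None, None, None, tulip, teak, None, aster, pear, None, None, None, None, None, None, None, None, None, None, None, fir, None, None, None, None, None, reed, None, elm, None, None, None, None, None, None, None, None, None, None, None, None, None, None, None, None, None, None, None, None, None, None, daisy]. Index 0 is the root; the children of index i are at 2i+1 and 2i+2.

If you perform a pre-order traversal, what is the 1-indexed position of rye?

Pre-order visits the node, then its left subtree, then its right subtree.
Visit fern.
At fern: go left to fig.
  Visit fig.
  At fig: go left to lily.
    Visit lily.
    At lily: go left to bay.
      Visit bay.
      At bay: go left to teak.
        teak is a leaf — visit teak.
      At bay: no right child.
    At lily: go right to rye.
      Visit rye.
      At rye: go left to aster.
        Visit aster.
        At aster: no left child.
        At aster: go right to reed.
          reed is a leaf — visit reed.
      At rye: go right to pear.
        Visit pear.
        At pear: no left child.
        At pear: go right to elm.
          elm is a leaf — visit elm.
  At fig: go right to cedar.
    cedar is a leaf — visit cedar.
At fern: go right to lime.
  Visit lime.
  At lime: no left child.
  At lime: go right to moss.
    Visit moss.
    At moss: no left child.
    At moss: go right to tulip.
      Visit tulip.
      At tulip: no left child.
      At tulip: go right to fir.
        Visit fir.
        At fir: go left to daisy.
          daisy is a leaf — visit daisy.
        At fir: no right child.
Full pre-order sequence: fern, fig, lily, bay, teak, rye, aster, reed, pear, elm, cedar, lime, moss, tulip, fir, daisy.

6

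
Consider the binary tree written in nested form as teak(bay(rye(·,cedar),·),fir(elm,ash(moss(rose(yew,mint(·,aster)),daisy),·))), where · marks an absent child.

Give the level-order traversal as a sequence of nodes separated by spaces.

teak bay fir rye elm ash cedar moss rose daisy yew mint aster

Level-order visits nodes level by level from the root, left to right within each level.
Level 0: teak
Level 1: bay, fir
Level 2: rye, elm, ash
Level 3: cedar, moss
Level 4: rose, daisy
Level 5: yew, mint
Level 6: aster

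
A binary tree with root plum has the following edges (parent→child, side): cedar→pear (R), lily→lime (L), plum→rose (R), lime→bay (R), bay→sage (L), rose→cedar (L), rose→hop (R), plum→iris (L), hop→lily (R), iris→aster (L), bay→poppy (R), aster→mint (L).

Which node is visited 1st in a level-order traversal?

plum

Level-order visits nodes level by level from the root, left to right within each level.
Level 0: plum
Level 1: iris, rose
Level 2: aster, cedar, hop
Level 3: mint, pear, lily
Level 4: lime
Level 5: bay
Level 6: sage, poppy
Full level-order sequence: plum, iris, rose, aster, cedar, hop, mint, pear, lily, lime, bay, sage, poppy.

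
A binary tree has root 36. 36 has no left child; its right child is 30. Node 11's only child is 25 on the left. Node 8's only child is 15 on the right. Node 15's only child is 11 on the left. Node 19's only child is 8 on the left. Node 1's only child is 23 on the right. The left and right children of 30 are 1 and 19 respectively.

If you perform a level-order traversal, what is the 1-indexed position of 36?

Level-order visits nodes level by level from the root, left to right within each level.
Level 0: 36
Level 1: 30
Level 2: 1, 19
Level 3: 23, 8
Level 4: 15
Level 5: 11
Level 6: 25
Full level-order sequence: 36, 30, 1, 19, 23, 8, 15, 11, 25.

1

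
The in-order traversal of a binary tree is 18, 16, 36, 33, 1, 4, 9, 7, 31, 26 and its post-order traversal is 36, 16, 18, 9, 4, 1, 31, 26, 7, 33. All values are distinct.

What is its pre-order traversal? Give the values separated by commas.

33, 18, 16, 36, 7, 1, 4, 9, 26, 31

The last element of post-order is the root; it splits in-order into left and right subtrees.
Root 33: left subtree has 3 nodes {18, 16, 36}, right has 6 {1, 4, 9, 7, 31, 26}.
  Root 18: left subtree has 0 nodes { }, right has 2 {16, 36}.
    Root 16: left subtree has 0 nodes { }, right has 1 {36}.
  Root 7: left subtree has 3 nodes {1, 4, 9}, right has 2 {31, 26}.
    Root 1: left subtree has 0 nodes { }, right has 2 {4, 9}.
      Root 4: left subtree has 0 nodes { }, right has 1 {9}.
    Root 26: left subtree has 1 node {31}, right has 0 { }.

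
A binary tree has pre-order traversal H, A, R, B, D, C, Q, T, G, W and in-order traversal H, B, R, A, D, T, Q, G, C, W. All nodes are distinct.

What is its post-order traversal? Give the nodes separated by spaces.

The first element of pre-order is the root; it splits in-order into left and right subtrees.
Root H: left subtree has 0 nodes { }, right has 9 {B, R, A, D, T, Q, G, C, W}.
  Root A: left subtree has 2 nodes {B, R}, right has 6 {D, T, Q, G, C, W}.
    Root R: left subtree has 1 node {B}, right has 0 { }.
    Root D: left subtree has 0 nodes { }, right has 5 {T, Q, G, C, W}.
      Root C: left subtree has 3 nodes {T, Q, G}, right has 1 {W}.
        Root Q: left subtree has 1 node {T}, right has 1 {G}.

B R T G Q W C D A H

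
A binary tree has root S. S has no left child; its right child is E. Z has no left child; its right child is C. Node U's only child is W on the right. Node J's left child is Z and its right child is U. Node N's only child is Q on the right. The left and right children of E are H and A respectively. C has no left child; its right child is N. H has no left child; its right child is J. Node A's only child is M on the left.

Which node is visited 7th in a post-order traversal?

Post-order visits the left subtree, then the right subtree, then the node.
At S: no left child.
At S: go right to E.
  At E: go left to H.
    At H: no left child.
    At H: go right to J.
      At J: go left to Z.
        At Z: no left child.
        At Z: go right to C.
          At C: no left child.
          At C: go right to N.
            At N: no left child.
            At N: go right to Q.
              Q is a leaf — visit Q.
            Visit N.
          Visit C.
        Visit Z.
      At J: go right to U.
        At U: no left child.
        At U: go right to W.
          W is a leaf — visit W.
        Visit U.
      Visit J.
    Visit H.
  At E: go right to A.
    At A: go left to M.
      M is a leaf — visit M.
    At A: no right child.
    Visit A.
  Visit E.
Visit S.
Full post-order sequence: Q, N, C, Z, W, U, J, H, M, A, E, S.

J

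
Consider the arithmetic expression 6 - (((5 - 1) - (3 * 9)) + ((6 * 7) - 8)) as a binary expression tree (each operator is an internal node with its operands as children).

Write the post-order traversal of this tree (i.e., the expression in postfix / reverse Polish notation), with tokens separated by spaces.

6 5 1 - 3 9 * - 6 7 * 8 - + -

Post-order on an expression tree gives postfix notation: for each operator, emit left operand, right operand, then the operator.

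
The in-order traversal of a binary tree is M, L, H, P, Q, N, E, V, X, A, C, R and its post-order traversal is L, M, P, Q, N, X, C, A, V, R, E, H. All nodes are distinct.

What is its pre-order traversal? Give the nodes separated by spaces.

The last element of post-order is the root; it splits in-order into left and right subtrees.
Root H: left subtree has 2 nodes {M, L}, right has 9 {P, Q, N, E, V, X, A, C, R}.
  Root M: left subtree has 0 nodes { }, right has 1 {L}.
  Root E: left subtree has 3 nodes {P, Q, N}, right has 5 {V, X, A, C, R}.
    Root N: left subtree has 2 nodes {P, Q}, right has 0 { }.
      Root Q: left subtree has 1 node {P}, right has 0 { }.
    Root R: left subtree has 4 nodes {V, X, A, C}, right has 0 { }.
      Root V: left subtree has 0 nodes { }, right has 3 {X, A, C}.
        Root A: left subtree has 1 node {X}, right has 1 {C}.

H M L E N Q P R V A X C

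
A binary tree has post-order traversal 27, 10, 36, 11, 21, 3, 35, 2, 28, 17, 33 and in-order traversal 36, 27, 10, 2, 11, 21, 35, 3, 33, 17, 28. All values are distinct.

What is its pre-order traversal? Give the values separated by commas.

The last element of post-order is the root; it splits in-order into left and right subtrees.
Root 33: left subtree has 8 nodes {36, 27, 10, 2, 11, 21, 35, 3}, right has 2 {17, 28}.
  Root 2: left subtree has 3 nodes {36, 27, 10}, right has 4 {11, 21, 35, 3}.
    Root 36: left subtree has 0 nodes { }, right has 2 {27, 10}.
      Root 10: left subtree has 1 node {27}, right has 0 { }.
    Root 35: left subtree has 2 nodes {11, 21}, right has 1 {3}.
      Root 21: left subtree has 1 node {11}, right has 0 { }.
  Root 17: left subtree has 0 nodes { }, right has 1 {28}.

33, 2, 36, 10, 27, 35, 21, 11, 3, 17, 28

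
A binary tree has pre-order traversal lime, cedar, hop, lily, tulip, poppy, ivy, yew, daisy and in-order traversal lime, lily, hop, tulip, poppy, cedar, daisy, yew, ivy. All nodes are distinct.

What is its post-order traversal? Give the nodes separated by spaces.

lily poppy tulip hop daisy yew ivy cedar lime

The first element of pre-order is the root; it splits in-order into left and right subtrees.
Root lime: left subtree has 0 nodes { }, right has 8 {lily, hop, tulip, poppy, cedar, daisy, yew, ivy}.
  Root cedar: left subtree has 4 nodes {lily, hop, tulip, poppy}, right has 3 {daisy, yew, ivy}.
    Root hop: left subtree has 1 node {lily}, right has 2 {tulip, poppy}.
      Root tulip: left subtree has 0 nodes { }, right has 1 {poppy}.
    Root ivy: left subtree has 2 nodes {daisy, yew}, right has 0 { }.
      Root yew: left subtree has 1 node {daisy}, right has 0 { }.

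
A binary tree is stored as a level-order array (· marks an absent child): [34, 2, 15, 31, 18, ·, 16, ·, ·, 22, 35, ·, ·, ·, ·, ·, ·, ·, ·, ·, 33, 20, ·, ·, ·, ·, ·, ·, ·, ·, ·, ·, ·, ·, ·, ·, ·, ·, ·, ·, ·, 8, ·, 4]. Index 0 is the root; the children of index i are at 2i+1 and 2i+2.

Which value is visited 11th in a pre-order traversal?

15

Pre-order visits the node, then its left subtree, then its right subtree.
Visit 34.
At 34: go left to 2.
  Visit 2.
  At 2: go left to 31.
    31 is a leaf — visit 31.
  At 2: go right to 18.
    Visit 18.
    At 18: go left to 22.
      Visit 22.
      At 22: no left child.
      At 22: go right to 33.
        Visit 33.
        At 33: go left to 8.
          8 is a leaf — visit 8.
        At 33: no right child.
    At 18: go right to 35.
      Visit 35.
      At 35: go left to 20.
        Visit 20.
        At 20: go left to 4.
          4 is a leaf — visit 4.
        At 20: no right child.
      At 35: no right child.
At 34: go right to 15.
  Visit 15.
  At 15: no left child.
  At 15: go right to 16.
    16 is a leaf — visit 16.
Full pre-order sequence: 34, 2, 31, 18, 22, 33, 8, 35, 20, 4, 15, 16.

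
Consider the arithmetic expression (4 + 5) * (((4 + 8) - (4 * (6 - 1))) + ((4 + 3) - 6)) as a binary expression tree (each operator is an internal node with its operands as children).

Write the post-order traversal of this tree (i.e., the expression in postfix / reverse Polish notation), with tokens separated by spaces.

4 5 + 4 8 + 4 6 1 - * - 4 3 + 6 - + *

Post-order on an expression tree gives postfix notation: for each operator, emit left operand, right operand, then the operator.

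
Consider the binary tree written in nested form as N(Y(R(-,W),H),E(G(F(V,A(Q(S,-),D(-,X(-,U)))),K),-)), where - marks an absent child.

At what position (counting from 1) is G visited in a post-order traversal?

14

Post-order visits the left subtree, then the right subtree, then the node.
At N: go left to Y.
  At Y: go left to R.
    At R: no left child.
    At R: go right to W.
      W is a leaf — visit W.
    Visit R.
  At Y: go right to H.
    H is a leaf — visit H.
  Visit Y.
At N: go right to E.
  At E: go left to G.
    At G: go left to F.
      At F: go left to V.
        V is a leaf — visit V.
      At F: go right to A.
        At A: go left to Q.
          At Q: go left to S.
            S is a leaf — visit S.
          At Q: no right child.
          Visit Q.
        At A: go right to D.
          At D: no left child.
          At D: go right to X.
            At X: no left child.
            At X: go right to U.
              U is a leaf — visit U.
            Visit X.
          Visit D.
        Visit A.
      Visit F.
    At G: go right to K.
      K is a leaf — visit K.
    Visit G.
  At E: no right child.
  Visit E.
Visit N.
Full post-order sequence: W, R, H, Y, V, S, Q, U, X, D, A, F, K, G, E, N.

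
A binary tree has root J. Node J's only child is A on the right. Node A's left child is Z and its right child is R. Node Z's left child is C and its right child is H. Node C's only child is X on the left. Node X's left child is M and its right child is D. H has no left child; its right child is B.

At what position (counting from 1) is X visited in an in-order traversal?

3

In-order visits the left subtree, then the node, then the right subtree.
At J: no left child.
Visit J.
At J: go right to A.
  At A: go left to Z.
    At Z: go left to C.
      At C: go left to X.
        At X: go left to M.
          M is a leaf — visit M.
        Visit X.
        At X: go right to D.
          D is a leaf — visit D.
      Visit C.
      At C: no right child.
    Visit Z.
    At Z: go right to H.
      At H: no left child.
      Visit H.
      At H: go right to B.
        B is a leaf — visit B.
  Visit A.
  At A: go right to R.
    R is a leaf — visit R.
Full in-order sequence: J, M, X, D, C, Z, H, B, A, R.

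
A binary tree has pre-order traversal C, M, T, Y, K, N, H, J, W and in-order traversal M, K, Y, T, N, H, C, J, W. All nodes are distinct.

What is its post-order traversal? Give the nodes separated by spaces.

The first element of pre-order is the root; it splits in-order into left and right subtrees.
Root C: left subtree has 6 nodes {M, K, Y, T, N, H}, right has 2 {J, W}.
  Root M: left subtree has 0 nodes { }, right has 5 {K, Y, T, N, H}.
    Root T: left subtree has 2 nodes {K, Y}, right has 2 {N, H}.
      Root Y: left subtree has 1 node {K}, right has 0 { }.
      Root N: left subtree has 0 nodes { }, right has 1 {H}.
  Root J: left subtree has 0 nodes { }, right has 1 {W}.

K Y H N T M W J C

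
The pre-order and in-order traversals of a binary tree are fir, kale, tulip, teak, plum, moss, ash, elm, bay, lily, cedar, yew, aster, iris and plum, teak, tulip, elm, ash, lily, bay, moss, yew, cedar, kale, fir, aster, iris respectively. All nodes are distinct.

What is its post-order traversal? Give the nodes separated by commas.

The first element of pre-order is the root; it splits in-order into left and right subtrees.
Root fir: left subtree has 11 nodes {plum, teak, tulip, elm, ash, lily, bay, moss, yew, cedar, kale}, right has 2 {aster, iris}.
  Root kale: left subtree has 10 nodes {plum, teak, tulip, elm, ash, lily, bay, moss, yew, cedar}, right has 0 { }.
    Root tulip: left subtree has 2 nodes {plum, teak}, right has 7 {elm, ash, lily, bay, moss, yew, cedar}.
      Root teak: left subtree has 1 node {plum}, right has 0 { }.
      Root moss: left subtree has 4 nodes {elm, ash, lily, bay}, right has 2 {yew, cedar}.
        Root ash: left subtree has 1 node {elm}, right has 2 {lily, bay}.
          Root bay: left subtree has 1 node {lily}, right has 0 { }.
        Root cedar: left subtree has 1 node {yew}, right has 0 { }.
  Root aster: left subtree has 0 nodes { }, right has 1 {iris}.

plum, teak, elm, lily, bay, ash, yew, cedar, moss, tulip, kale, iris, aster, fir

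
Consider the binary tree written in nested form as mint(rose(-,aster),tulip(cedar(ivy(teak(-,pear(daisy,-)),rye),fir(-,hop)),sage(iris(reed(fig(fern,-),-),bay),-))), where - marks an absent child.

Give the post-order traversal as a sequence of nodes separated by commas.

aster, rose, daisy, pear, teak, rye, ivy, hop, fir, cedar, fern, fig, reed, bay, iris, sage, tulip, mint

Post-order visits the left subtree, then the right subtree, then the node.
At mint: go left to rose.
  At rose: no left child.
  At rose: go right to aster.
    aster is a leaf — visit aster.
  Visit rose.
At mint: go right to tulip.
  At tulip: go left to cedar.
    At cedar: go left to ivy.
      At ivy: go left to teak.
        At teak: no left child.
        At teak: go right to pear.
          At pear: go left to daisy.
            daisy is a leaf — visit daisy.
          At pear: no right child.
          Visit pear.
        Visit teak.
      At ivy: go right to rye.
        rye is a leaf — visit rye.
      Visit ivy.
    At cedar: go right to fir.
      At fir: no left child.
      At fir: go right to hop.
        hop is a leaf — visit hop.
      Visit fir.
    Visit cedar.
  At tulip: go right to sage.
    At sage: go left to iris.
      At iris: go left to reed.
        At reed: go left to fig.
          At fig: go left to fern.
            fern is a leaf — visit fern.
          At fig: no right child.
          Visit fig.
        At reed: no right child.
        Visit reed.
      At iris: go right to bay.
        bay is a leaf — visit bay.
      Visit iris.
    At sage: no right child.
    Visit sage.
  Visit tulip.
Visit mint.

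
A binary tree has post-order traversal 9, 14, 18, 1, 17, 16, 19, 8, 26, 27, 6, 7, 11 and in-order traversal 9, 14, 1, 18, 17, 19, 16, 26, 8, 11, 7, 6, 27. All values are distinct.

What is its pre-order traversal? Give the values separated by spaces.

The last element of post-order is the root; it splits in-order into left and right subtrees.
Root 11: left subtree has 9 nodes {9, 14, 1, 18, 17, 19, 16, 26, 8}, right has 3 {7, 6, 27}.
  Root 26: left subtree has 7 nodes {9, 14, 1, 18, 17, 19, 16}, right has 1 {8}.
    Root 19: left subtree has 5 nodes {9, 14, 1, 18, 17}, right has 1 {16}.
      Root 17: left subtree has 4 nodes {9, 14, 1, 18}, right has 0 { }.
        Root 1: left subtree has 2 nodes {9, 14}, right has 1 {18}.
          Root 14: left subtree has 1 node {9}, right has 0 { }.
  Root 7: left subtree has 0 nodes { }, right has 2 {6, 27}.
    Root 6: left subtree has 0 nodes { }, right has 1 {27}.

11 26 19 17 1 14 9 18 16 8 7 6 27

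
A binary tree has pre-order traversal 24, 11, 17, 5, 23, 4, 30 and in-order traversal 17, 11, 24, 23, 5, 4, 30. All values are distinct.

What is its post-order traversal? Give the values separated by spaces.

The first element of pre-order is the root; it splits in-order into left and right subtrees.
Root 24: left subtree has 2 nodes {17, 11}, right has 4 {23, 5, 4, 30}.
  Root 11: left subtree has 1 node {17}, right has 0 { }.
  Root 5: left subtree has 1 node {23}, right has 2 {4, 30}.
    Root 4: left subtree has 0 nodes { }, right has 1 {30}.

17 11 23 30 4 5 24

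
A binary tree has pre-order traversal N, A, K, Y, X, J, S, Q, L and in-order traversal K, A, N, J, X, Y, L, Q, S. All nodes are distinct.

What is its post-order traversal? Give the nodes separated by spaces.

K A J X L Q S Y N

The first element of pre-order is the root; it splits in-order into left and right subtrees.
Root N: left subtree has 2 nodes {K, A}, right has 6 {J, X, Y, L, Q, S}.
  Root A: left subtree has 1 node {K}, right has 0 { }.
  Root Y: left subtree has 2 nodes {J, X}, right has 3 {L, Q, S}.
    Root X: left subtree has 1 node {J}, right has 0 { }.
    Root S: left subtree has 2 nodes {L, Q}, right has 0 { }.
      Root Q: left subtree has 1 node {L}, right has 0 { }.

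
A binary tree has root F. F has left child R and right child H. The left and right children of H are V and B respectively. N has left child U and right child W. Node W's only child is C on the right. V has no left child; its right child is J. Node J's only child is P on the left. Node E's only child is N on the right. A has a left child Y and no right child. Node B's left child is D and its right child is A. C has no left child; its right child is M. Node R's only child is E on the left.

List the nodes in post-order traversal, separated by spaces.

U M C W N E R P J V D Y A B H F

Post-order visits the left subtree, then the right subtree, then the node.
At F: go left to R.
  At R: go left to E.
    At E: no left child.
    At E: go right to N.
      At N: go left to U.
        U is a leaf — visit U.
      At N: go right to W.
        At W: no left child.
        At W: go right to C.
          At C: no left child.
          At C: go right to M.
            M is a leaf — visit M.
          Visit C.
        Visit W.
      Visit N.
    Visit E.
  At R: no right child.
  Visit R.
At F: go right to H.
  At H: go left to V.
    At V: no left child.
    At V: go right to J.
      At J: go left to P.
        P is a leaf — visit P.
      At J: no right child.
      Visit J.
    Visit V.
  At H: go right to B.
    At B: go left to D.
      D is a leaf — visit D.
    At B: go right to A.
      At A: go left to Y.
        Y is a leaf — visit Y.
      At A: no right child.
      Visit A.
    Visit B.
  Visit H.
Visit F.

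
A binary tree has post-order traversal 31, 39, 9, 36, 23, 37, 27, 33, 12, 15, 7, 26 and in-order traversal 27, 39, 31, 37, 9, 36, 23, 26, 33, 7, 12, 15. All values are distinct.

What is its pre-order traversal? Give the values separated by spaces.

26 27 37 39 31 23 36 9 7 33 15 12

The last element of post-order is the root; it splits in-order into left and right subtrees.
Root 26: left subtree has 7 nodes {27, 39, 31, 37, 9, 36, 23}, right has 4 {33, 7, 12, 15}.
  Root 27: left subtree has 0 nodes { }, right has 6 {39, 31, 37, 9, 36, 23}.
    Root 37: left subtree has 2 nodes {39, 31}, right has 3 {9, 36, 23}.
      Root 39: left subtree has 0 nodes { }, right has 1 {31}.
      Root 23: left subtree has 2 nodes {9, 36}, right has 0 { }.
        Root 36: left subtree has 1 node {9}, right has 0 { }.
  Root 7: left subtree has 1 node {33}, right has 2 {12, 15}.
    Root 15: left subtree has 1 node {12}, right has 0 { }.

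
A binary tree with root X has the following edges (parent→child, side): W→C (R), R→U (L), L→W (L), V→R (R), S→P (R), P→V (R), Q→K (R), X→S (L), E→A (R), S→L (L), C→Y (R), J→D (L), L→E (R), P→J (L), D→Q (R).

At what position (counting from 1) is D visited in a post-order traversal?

9

Post-order visits the left subtree, then the right subtree, then the node.
At X: go left to S.
  At S: go left to L.
    At L: go left to W.
      At W: no left child.
      At W: go right to C.
        At C: no left child.
        At C: go right to Y.
          Y is a leaf — visit Y.
        Visit C.
      Visit W.
    At L: go right to E.
      At E: no left child.
      At E: go right to A.
        A is a leaf — visit A.
      Visit E.
    Visit L.
  At S: go right to P.
    At P: go left to J.
      At J: go left to D.
        At D: no left child.
        At D: go right to Q.
          At Q: no left child.
          At Q: go right to K.
            K is a leaf — visit K.
          Visit Q.
        Visit D.
      At J: no right child.
      Visit J.
    At P: go right to V.
      At V: no left child.
      At V: go right to R.
        At R: go left to U.
          U is a leaf — visit U.
        At R: no right child.
        Visit R.
      Visit V.
    Visit P.
  Visit S.
At X: no right child.
Visit X.
Full post-order sequence: Y, C, W, A, E, L, K, Q, D, J, U, R, V, P, S, X.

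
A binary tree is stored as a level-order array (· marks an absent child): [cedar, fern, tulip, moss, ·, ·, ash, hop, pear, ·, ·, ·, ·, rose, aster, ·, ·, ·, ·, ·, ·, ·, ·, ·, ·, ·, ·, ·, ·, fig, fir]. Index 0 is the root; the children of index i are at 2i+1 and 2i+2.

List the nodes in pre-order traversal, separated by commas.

cedar, fern, moss, hop, pear, tulip, ash, rose, aster, fig, fir

Pre-order visits the node, then its left subtree, then its right subtree.
Visit cedar.
At cedar: go left to fern.
  Visit fern.
  At fern: go left to moss.
    Visit moss.
    At moss: go left to hop.
      hop is a leaf — visit hop.
    At moss: go right to pear.
      pear is a leaf — visit pear.
  At fern: no right child.
At cedar: go right to tulip.
  Visit tulip.
  At tulip: no left child.
  At tulip: go right to ash.
    Visit ash.
    At ash: go left to rose.
      rose is a leaf — visit rose.
    At ash: go right to aster.
      Visit aster.
      At aster: go left to fig.
        fig is a leaf — visit fig.
      At aster: go right to fir.
        fir is a leaf — visit fir.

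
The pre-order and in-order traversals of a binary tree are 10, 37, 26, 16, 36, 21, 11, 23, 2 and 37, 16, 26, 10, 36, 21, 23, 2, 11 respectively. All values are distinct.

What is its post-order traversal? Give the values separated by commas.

The first element of pre-order is the root; it splits in-order into left and right subtrees.
Root 10: left subtree has 3 nodes {37, 16, 26}, right has 5 {36, 21, 23, 2, 11}.
  Root 37: left subtree has 0 nodes { }, right has 2 {16, 26}.
    Root 26: left subtree has 1 node {16}, right has 0 { }.
  Root 36: left subtree has 0 nodes { }, right has 4 {21, 23, 2, 11}.
    Root 21: left subtree has 0 nodes { }, right has 3 {23, 2, 11}.
      Root 11: left subtree has 2 nodes {23, 2}, right has 0 { }.
        Root 23: left subtree has 0 nodes { }, right has 1 {2}.

16, 26, 37, 2, 23, 11, 21, 36, 10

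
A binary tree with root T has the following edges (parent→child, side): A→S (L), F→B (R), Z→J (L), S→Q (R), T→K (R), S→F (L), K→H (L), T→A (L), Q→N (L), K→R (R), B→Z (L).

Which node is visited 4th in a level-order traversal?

S

Level-order visits nodes level by level from the root, left to right within each level.
Level 0: T
Level 1: A, K
Level 2: S, H, R
Level 3: F, Q
Level 4: B, N
Level 5: Z
Level 6: J
Full level-order sequence: T, A, K, S, H, R, F, Q, B, N, Z, J.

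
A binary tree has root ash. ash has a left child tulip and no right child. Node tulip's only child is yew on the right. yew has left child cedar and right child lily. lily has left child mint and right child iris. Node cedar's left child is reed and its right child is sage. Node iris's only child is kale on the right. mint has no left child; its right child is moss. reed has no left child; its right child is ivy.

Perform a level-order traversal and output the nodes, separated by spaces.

ash tulip yew cedar lily reed sage mint iris ivy moss kale

Level-order visits nodes level by level from the root, left to right within each level.
Level 0: ash
Level 1: tulip
Level 2: yew
Level 3: cedar, lily
Level 4: reed, sage, mint, iris
Level 5: ivy, moss, kale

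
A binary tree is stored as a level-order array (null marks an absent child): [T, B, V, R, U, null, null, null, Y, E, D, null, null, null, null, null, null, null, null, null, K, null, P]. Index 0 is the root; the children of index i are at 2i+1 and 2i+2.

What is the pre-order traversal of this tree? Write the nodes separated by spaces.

T B R Y U E K D P V

Pre-order visits the node, then its left subtree, then its right subtree.
Visit T.
At T: go left to B.
  Visit B.
  At B: go left to R.
    Visit R.
    At R: no left child.
    At R: go right to Y.
      Y is a leaf — visit Y.
  At B: go right to U.
    Visit U.
    At U: go left to E.
      Visit E.
      At E: no left child.
      At E: go right to K.
        K is a leaf — visit K.
    At U: go right to D.
      Visit D.
      At D: no left child.
      At D: go right to P.
        P is a leaf — visit P.
At T: go right to V.
  V is a leaf — visit V.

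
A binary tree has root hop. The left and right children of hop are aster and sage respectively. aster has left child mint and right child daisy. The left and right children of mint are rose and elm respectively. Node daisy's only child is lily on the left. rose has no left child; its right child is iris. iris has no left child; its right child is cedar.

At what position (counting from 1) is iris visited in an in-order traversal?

In-order visits the left subtree, then the node, then the right subtree.
At hop: go left to aster.
  At aster: go left to mint.
    At mint: go left to rose.
      At rose: no left child.
      Visit rose.
      At rose: go right to iris.
        At iris: no left child.
        Visit iris.
        At iris: go right to cedar.
          cedar is a leaf — visit cedar.
    Visit mint.
    At mint: go right to elm.
      elm is a leaf — visit elm.
  Visit aster.
  At aster: go right to daisy.
    At daisy: go left to lily.
      lily is a leaf — visit lily.
    Visit daisy.
    At daisy: no right child.
Visit hop.
At hop: go right to sage.
  sage is a leaf — visit sage.
Full in-order sequence: rose, iris, cedar, mint, elm, aster, lily, daisy, hop, sage.

2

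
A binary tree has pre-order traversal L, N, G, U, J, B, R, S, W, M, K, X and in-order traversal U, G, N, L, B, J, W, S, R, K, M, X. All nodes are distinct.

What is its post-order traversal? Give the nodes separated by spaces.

U G N B W S K X M R J L

The first element of pre-order is the root; it splits in-order into left and right subtrees.
Root L: left subtree has 3 nodes {U, G, N}, right has 8 {B, J, W, S, R, K, M, X}.
  Root N: left subtree has 2 nodes {U, G}, right has 0 { }.
    Root G: left subtree has 1 node {U}, right has 0 { }.
  Root J: left subtree has 1 node {B}, right has 6 {W, S, R, K, M, X}.
    Root R: left subtree has 2 nodes {W, S}, right has 3 {K, M, X}.
      Root S: left subtree has 1 node {W}, right has 0 { }.
      Root M: left subtree has 1 node {K}, right has 1 {X}.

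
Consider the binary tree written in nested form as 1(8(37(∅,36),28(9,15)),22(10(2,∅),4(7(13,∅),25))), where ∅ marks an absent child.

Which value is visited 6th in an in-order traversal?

15

In-order visits the left subtree, then the node, then the right subtree.
At 1: go left to 8.
  At 8: go left to 37.
    At 37: no left child.
    Visit 37.
    At 37: go right to 36.
      36 is a leaf — visit 36.
  Visit 8.
  At 8: go right to 28.
    At 28: go left to 9.
      9 is a leaf — visit 9.
    Visit 28.
    At 28: go right to 15.
      15 is a leaf — visit 15.
Visit 1.
At 1: go right to 22.
  At 22: go left to 10.
    At 10: go left to 2.
      2 is a leaf — visit 2.
    Visit 10.
    At 10: no right child.
  Visit 22.
  At 22: go right to 4.
    At 4: go left to 7.
      At 7: go left to 13.
        13 is a leaf — visit 13.
      Visit 7.
      At 7: no right child.
    Visit 4.
    At 4: go right to 25.
      25 is a leaf — visit 25.
Full in-order sequence: 37, 36, 8, 9, 28, 15, 1, 2, 10, 22, 13, 7, 4, 25.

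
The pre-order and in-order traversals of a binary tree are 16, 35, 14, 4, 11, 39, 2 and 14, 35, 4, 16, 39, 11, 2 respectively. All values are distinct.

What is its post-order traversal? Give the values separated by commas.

The first element of pre-order is the root; it splits in-order into left and right subtrees.
Root 16: left subtree has 3 nodes {14, 35, 4}, right has 3 {39, 11, 2}.
  Root 35: left subtree has 1 node {14}, right has 1 {4}.
  Root 11: left subtree has 1 node {39}, right has 1 {2}.

14, 4, 35, 39, 2, 11, 16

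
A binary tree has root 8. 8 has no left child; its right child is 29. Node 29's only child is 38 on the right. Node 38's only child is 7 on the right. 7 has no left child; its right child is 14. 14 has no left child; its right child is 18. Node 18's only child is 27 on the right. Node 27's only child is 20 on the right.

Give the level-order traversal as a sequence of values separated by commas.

8, 29, 38, 7, 14, 18, 27, 20

Level-order visits nodes level by level from the root, left to right within each level.
Level 0: 8
Level 1: 29
Level 2: 38
Level 3: 7
Level 4: 14
Level 5: 18
Level 6: 27
Level 7: 20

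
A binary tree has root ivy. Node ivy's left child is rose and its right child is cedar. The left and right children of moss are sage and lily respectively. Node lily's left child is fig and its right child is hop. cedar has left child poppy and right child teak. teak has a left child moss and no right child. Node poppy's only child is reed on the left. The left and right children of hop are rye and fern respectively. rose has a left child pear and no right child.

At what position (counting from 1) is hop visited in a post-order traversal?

Post-order visits the left subtree, then the right subtree, then the node.
At ivy: go left to rose.
  At rose: go left to pear.
    pear is a leaf — visit pear.
  At rose: no right child.
  Visit rose.
At ivy: go right to cedar.
  At cedar: go left to poppy.
    At poppy: go left to reed.
      reed is a leaf — visit reed.
    At poppy: no right child.
    Visit poppy.
  At cedar: go right to teak.
    At teak: go left to moss.
      At moss: go left to sage.
        sage is a leaf — visit sage.
      At moss: go right to lily.
        At lily: go left to fig.
          fig is a leaf — visit fig.
        At lily: go right to hop.
          At hop: go left to rye.
            rye is a leaf — visit rye.
          At hop: go right to fern.
            fern is a leaf — visit fern.
          Visit hop.
        Visit lily.
      Visit moss.
    At teak: no right child.
    Visit teak.
  Visit cedar.
Visit ivy.
Full post-order sequence: pear, rose, reed, poppy, sage, fig, rye, fern, hop, lily, moss, teak, cedar, ivy.

9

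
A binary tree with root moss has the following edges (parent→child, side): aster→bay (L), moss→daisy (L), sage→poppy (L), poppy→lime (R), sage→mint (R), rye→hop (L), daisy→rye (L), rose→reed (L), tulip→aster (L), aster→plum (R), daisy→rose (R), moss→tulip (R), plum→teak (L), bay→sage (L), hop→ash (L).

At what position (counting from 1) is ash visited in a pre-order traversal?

5

Pre-order visits the node, then its left subtree, then its right subtree.
Visit moss.
At moss: go left to daisy.
  Visit daisy.
  At daisy: go left to rye.
    Visit rye.
    At rye: go left to hop.
      Visit hop.
      At hop: go left to ash.
        ash is a leaf — visit ash.
      At hop: no right child.
    At rye: no right child.
  At daisy: go right to rose.
    Visit rose.
    At rose: go left to reed.
      reed is a leaf — visit reed.
    At rose: no right child.
At moss: go right to tulip.
  Visit tulip.
  At tulip: go left to aster.
    Visit aster.
    At aster: go left to bay.
      Visit bay.
      At bay: go left to sage.
        Visit sage.
        At sage: go left to poppy.
          Visit poppy.
          At poppy: no left child.
          At poppy: go right to lime.
            lime is a leaf — visit lime.
        At sage: go right to mint.
          mint is a leaf — visit mint.
      At bay: no right child.
    At aster: go right to plum.
      Visit plum.
      At plum: go left to teak.
        teak is a leaf — visit teak.
      At plum: no right child.
  At tulip: no right child.
Full pre-order sequence: moss, daisy, rye, hop, ash, rose, reed, tulip, aster, bay, sage, poppy, lime, mint, plum, teak.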